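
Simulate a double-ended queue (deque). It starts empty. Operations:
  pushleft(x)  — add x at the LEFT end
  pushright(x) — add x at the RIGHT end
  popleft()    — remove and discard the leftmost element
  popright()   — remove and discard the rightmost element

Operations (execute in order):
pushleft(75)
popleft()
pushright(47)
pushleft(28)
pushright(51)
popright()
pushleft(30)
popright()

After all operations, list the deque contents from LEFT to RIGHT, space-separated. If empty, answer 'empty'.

Answer: 30 28

Derivation:
pushleft(75): [75]
popleft(): []
pushright(47): [47]
pushleft(28): [28, 47]
pushright(51): [28, 47, 51]
popright(): [28, 47]
pushleft(30): [30, 28, 47]
popright(): [30, 28]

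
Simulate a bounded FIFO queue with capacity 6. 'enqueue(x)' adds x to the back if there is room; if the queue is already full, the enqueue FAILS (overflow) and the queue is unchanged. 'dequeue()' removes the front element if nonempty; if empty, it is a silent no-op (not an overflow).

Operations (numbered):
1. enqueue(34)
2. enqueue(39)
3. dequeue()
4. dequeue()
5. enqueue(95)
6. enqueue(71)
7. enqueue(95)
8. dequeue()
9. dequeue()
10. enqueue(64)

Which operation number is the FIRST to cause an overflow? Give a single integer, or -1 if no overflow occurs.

1. enqueue(34): size=1
2. enqueue(39): size=2
3. dequeue(): size=1
4. dequeue(): size=0
5. enqueue(95): size=1
6. enqueue(71): size=2
7. enqueue(95): size=3
8. dequeue(): size=2
9. dequeue(): size=1
10. enqueue(64): size=2

Answer: -1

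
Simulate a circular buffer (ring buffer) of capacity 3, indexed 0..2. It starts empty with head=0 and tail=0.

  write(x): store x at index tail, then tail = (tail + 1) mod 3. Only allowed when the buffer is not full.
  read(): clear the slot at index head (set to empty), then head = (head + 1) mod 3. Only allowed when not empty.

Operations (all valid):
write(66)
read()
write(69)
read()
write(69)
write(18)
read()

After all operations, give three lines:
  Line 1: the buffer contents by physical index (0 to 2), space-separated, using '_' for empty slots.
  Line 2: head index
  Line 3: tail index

Answer: 18 _ _
0
1

Derivation:
write(66): buf=[66 _ _], head=0, tail=1, size=1
read(): buf=[_ _ _], head=1, tail=1, size=0
write(69): buf=[_ 69 _], head=1, tail=2, size=1
read(): buf=[_ _ _], head=2, tail=2, size=0
write(69): buf=[_ _ 69], head=2, tail=0, size=1
write(18): buf=[18 _ 69], head=2, tail=1, size=2
read(): buf=[18 _ _], head=0, tail=1, size=1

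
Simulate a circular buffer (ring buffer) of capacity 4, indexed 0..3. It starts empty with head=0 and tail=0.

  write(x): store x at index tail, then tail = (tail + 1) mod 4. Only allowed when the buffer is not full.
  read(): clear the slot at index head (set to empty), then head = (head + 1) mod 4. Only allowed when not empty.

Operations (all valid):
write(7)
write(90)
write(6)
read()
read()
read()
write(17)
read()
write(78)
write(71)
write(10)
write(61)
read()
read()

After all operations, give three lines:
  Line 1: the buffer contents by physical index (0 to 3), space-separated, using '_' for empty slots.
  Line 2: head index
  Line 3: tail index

write(7): buf=[7 _ _ _], head=0, tail=1, size=1
write(90): buf=[7 90 _ _], head=0, tail=2, size=2
write(6): buf=[7 90 6 _], head=0, tail=3, size=3
read(): buf=[_ 90 6 _], head=1, tail=3, size=2
read(): buf=[_ _ 6 _], head=2, tail=3, size=1
read(): buf=[_ _ _ _], head=3, tail=3, size=0
write(17): buf=[_ _ _ 17], head=3, tail=0, size=1
read(): buf=[_ _ _ _], head=0, tail=0, size=0
write(78): buf=[78 _ _ _], head=0, tail=1, size=1
write(71): buf=[78 71 _ _], head=0, tail=2, size=2
write(10): buf=[78 71 10 _], head=0, tail=3, size=3
write(61): buf=[78 71 10 61], head=0, tail=0, size=4
read(): buf=[_ 71 10 61], head=1, tail=0, size=3
read(): buf=[_ _ 10 61], head=2, tail=0, size=2

Answer: _ _ 10 61
2
0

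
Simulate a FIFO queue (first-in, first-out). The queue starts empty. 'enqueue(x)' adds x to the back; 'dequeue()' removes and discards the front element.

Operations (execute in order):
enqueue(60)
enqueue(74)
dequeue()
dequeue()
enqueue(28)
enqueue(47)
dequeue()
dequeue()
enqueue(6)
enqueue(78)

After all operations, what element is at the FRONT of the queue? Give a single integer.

Answer: 6

Derivation:
enqueue(60): queue = [60]
enqueue(74): queue = [60, 74]
dequeue(): queue = [74]
dequeue(): queue = []
enqueue(28): queue = [28]
enqueue(47): queue = [28, 47]
dequeue(): queue = [47]
dequeue(): queue = []
enqueue(6): queue = [6]
enqueue(78): queue = [6, 78]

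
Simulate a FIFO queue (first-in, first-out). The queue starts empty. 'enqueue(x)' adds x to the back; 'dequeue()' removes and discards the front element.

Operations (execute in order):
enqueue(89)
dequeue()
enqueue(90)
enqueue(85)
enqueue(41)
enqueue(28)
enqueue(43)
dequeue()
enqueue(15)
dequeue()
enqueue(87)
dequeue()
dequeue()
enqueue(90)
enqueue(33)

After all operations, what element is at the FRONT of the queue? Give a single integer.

Answer: 43

Derivation:
enqueue(89): queue = [89]
dequeue(): queue = []
enqueue(90): queue = [90]
enqueue(85): queue = [90, 85]
enqueue(41): queue = [90, 85, 41]
enqueue(28): queue = [90, 85, 41, 28]
enqueue(43): queue = [90, 85, 41, 28, 43]
dequeue(): queue = [85, 41, 28, 43]
enqueue(15): queue = [85, 41, 28, 43, 15]
dequeue(): queue = [41, 28, 43, 15]
enqueue(87): queue = [41, 28, 43, 15, 87]
dequeue(): queue = [28, 43, 15, 87]
dequeue(): queue = [43, 15, 87]
enqueue(90): queue = [43, 15, 87, 90]
enqueue(33): queue = [43, 15, 87, 90, 33]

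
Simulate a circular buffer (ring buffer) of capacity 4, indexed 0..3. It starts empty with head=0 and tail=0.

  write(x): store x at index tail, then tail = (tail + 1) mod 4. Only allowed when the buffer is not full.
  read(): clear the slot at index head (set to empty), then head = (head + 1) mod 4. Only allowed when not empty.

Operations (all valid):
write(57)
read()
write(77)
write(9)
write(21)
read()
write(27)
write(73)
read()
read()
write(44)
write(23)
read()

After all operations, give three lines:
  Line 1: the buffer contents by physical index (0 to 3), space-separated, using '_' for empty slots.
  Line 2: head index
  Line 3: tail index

write(57): buf=[57 _ _ _], head=0, tail=1, size=1
read(): buf=[_ _ _ _], head=1, tail=1, size=0
write(77): buf=[_ 77 _ _], head=1, tail=2, size=1
write(9): buf=[_ 77 9 _], head=1, tail=3, size=2
write(21): buf=[_ 77 9 21], head=1, tail=0, size=3
read(): buf=[_ _ 9 21], head=2, tail=0, size=2
write(27): buf=[27 _ 9 21], head=2, tail=1, size=3
write(73): buf=[27 73 9 21], head=2, tail=2, size=4
read(): buf=[27 73 _ 21], head=3, tail=2, size=3
read(): buf=[27 73 _ _], head=0, tail=2, size=2
write(44): buf=[27 73 44 _], head=0, tail=3, size=3
write(23): buf=[27 73 44 23], head=0, tail=0, size=4
read(): buf=[_ 73 44 23], head=1, tail=0, size=3

Answer: _ 73 44 23
1
0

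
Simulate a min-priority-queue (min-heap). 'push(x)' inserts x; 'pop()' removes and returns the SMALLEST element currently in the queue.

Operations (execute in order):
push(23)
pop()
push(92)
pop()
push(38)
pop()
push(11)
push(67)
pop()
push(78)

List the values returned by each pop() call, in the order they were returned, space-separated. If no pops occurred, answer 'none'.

Answer: 23 92 38 11

Derivation:
push(23): heap contents = [23]
pop() → 23: heap contents = []
push(92): heap contents = [92]
pop() → 92: heap contents = []
push(38): heap contents = [38]
pop() → 38: heap contents = []
push(11): heap contents = [11]
push(67): heap contents = [11, 67]
pop() → 11: heap contents = [67]
push(78): heap contents = [67, 78]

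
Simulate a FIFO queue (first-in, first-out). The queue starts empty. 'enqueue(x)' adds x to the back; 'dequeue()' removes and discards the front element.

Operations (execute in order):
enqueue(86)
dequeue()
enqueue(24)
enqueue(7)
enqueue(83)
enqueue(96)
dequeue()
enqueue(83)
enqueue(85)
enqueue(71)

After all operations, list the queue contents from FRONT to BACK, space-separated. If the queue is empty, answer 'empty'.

Answer: 7 83 96 83 85 71

Derivation:
enqueue(86): [86]
dequeue(): []
enqueue(24): [24]
enqueue(7): [24, 7]
enqueue(83): [24, 7, 83]
enqueue(96): [24, 7, 83, 96]
dequeue(): [7, 83, 96]
enqueue(83): [7, 83, 96, 83]
enqueue(85): [7, 83, 96, 83, 85]
enqueue(71): [7, 83, 96, 83, 85, 71]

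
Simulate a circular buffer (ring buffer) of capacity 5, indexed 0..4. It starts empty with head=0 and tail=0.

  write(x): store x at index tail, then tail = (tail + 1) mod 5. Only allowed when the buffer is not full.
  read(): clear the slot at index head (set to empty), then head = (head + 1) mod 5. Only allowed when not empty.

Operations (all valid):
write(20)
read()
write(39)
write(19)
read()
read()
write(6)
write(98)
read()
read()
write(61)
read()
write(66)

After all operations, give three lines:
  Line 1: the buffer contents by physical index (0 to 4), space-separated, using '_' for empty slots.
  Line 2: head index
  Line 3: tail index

write(20): buf=[20 _ _ _ _], head=0, tail=1, size=1
read(): buf=[_ _ _ _ _], head=1, tail=1, size=0
write(39): buf=[_ 39 _ _ _], head=1, tail=2, size=1
write(19): buf=[_ 39 19 _ _], head=1, tail=3, size=2
read(): buf=[_ _ 19 _ _], head=2, tail=3, size=1
read(): buf=[_ _ _ _ _], head=3, tail=3, size=0
write(6): buf=[_ _ _ 6 _], head=3, tail=4, size=1
write(98): buf=[_ _ _ 6 98], head=3, tail=0, size=2
read(): buf=[_ _ _ _ 98], head=4, tail=0, size=1
read(): buf=[_ _ _ _ _], head=0, tail=0, size=0
write(61): buf=[61 _ _ _ _], head=0, tail=1, size=1
read(): buf=[_ _ _ _ _], head=1, tail=1, size=0
write(66): buf=[_ 66 _ _ _], head=1, tail=2, size=1

Answer: _ 66 _ _ _
1
2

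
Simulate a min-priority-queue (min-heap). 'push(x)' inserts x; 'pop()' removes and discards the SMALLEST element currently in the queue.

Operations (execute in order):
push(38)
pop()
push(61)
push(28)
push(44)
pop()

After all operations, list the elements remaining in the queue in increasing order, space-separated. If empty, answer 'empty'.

Answer: 44 61

Derivation:
push(38): heap contents = [38]
pop() → 38: heap contents = []
push(61): heap contents = [61]
push(28): heap contents = [28, 61]
push(44): heap contents = [28, 44, 61]
pop() → 28: heap contents = [44, 61]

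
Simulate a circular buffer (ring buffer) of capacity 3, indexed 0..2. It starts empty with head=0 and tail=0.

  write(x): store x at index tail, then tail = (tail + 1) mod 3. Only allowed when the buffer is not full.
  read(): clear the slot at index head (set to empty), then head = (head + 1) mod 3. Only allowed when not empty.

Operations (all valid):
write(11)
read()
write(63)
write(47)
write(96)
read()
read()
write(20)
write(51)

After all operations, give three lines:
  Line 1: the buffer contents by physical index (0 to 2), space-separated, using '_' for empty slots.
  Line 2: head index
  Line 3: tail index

write(11): buf=[11 _ _], head=0, tail=1, size=1
read(): buf=[_ _ _], head=1, tail=1, size=0
write(63): buf=[_ 63 _], head=1, tail=2, size=1
write(47): buf=[_ 63 47], head=1, tail=0, size=2
write(96): buf=[96 63 47], head=1, tail=1, size=3
read(): buf=[96 _ 47], head=2, tail=1, size=2
read(): buf=[96 _ _], head=0, tail=1, size=1
write(20): buf=[96 20 _], head=0, tail=2, size=2
write(51): buf=[96 20 51], head=0, tail=0, size=3

Answer: 96 20 51
0
0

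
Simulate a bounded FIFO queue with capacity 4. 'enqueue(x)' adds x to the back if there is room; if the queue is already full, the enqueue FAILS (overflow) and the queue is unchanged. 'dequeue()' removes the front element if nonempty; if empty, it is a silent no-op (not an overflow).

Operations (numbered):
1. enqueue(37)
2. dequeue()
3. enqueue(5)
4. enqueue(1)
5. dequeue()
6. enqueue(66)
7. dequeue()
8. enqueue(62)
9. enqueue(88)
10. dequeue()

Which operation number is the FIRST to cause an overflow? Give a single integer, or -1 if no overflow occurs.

1. enqueue(37): size=1
2. dequeue(): size=0
3. enqueue(5): size=1
4. enqueue(1): size=2
5. dequeue(): size=1
6. enqueue(66): size=2
7. dequeue(): size=1
8. enqueue(62): size=2
9. enqueue(88): size=3
10. dequeue(): size=2

Answer: -1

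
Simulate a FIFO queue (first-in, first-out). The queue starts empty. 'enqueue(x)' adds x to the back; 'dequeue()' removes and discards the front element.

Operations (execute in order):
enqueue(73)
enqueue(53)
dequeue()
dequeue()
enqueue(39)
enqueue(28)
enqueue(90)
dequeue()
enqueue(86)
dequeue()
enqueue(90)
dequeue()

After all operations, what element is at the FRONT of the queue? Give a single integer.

enqueue(73): queue = [73]
enqueue(53): queue = [73, 53]
dequeue(): queue = [53]
dequeue(): queue = []
enqueue(39): queue = [39]
enqueue(28): queue = [39, 28]
enqueue(90): queue = [39, 28, 90]
dequeue(): queue = [28, 90]
enqueue(86): queue = [28, 90, 86]
dequeue(): queue = [90, 86]
enqueue(90): queue = [90, 86, 90]
dequeue(): queue = [86, 90]

Answer: 86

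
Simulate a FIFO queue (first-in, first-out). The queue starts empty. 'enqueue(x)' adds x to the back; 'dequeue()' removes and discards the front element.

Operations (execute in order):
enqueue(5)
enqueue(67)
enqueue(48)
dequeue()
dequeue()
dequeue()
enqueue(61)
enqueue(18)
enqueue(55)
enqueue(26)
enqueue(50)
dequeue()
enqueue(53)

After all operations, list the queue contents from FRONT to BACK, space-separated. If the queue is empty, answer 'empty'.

Answer: 18 55 26 50 53

Derivation:
enqueue(5): [5]
enqueue(67): [5, 67]
enqueue(48): [5, 67, 48]
dequeue(): [67, 48]
dequeue(): [48]
dequeue(): []
enqueue(61): [61]
enqueue(18): [61, 18]
enqueue(55): [61, 18, 55]
enqueue(26): [61, 18, 55, 26]
enqueue(50): [61, 18, 55, 26, 50]
dequeue(): [18, 55, 26, 50]
enqueue(53): [18, 55, 26, 50, 53]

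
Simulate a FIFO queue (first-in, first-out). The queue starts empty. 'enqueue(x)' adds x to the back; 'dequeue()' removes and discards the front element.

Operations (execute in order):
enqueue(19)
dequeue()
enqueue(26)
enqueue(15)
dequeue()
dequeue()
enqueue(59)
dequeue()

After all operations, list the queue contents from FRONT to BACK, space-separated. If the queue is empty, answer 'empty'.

Answer: empty

Derivation:
enqueue(19): [19]
dequeue(): []
enqueue(26): [26]
enqueue(15): [26, 15]
dequeue(): [15]
dequeue(): []
enqueue(59): [59]
dequeue(): []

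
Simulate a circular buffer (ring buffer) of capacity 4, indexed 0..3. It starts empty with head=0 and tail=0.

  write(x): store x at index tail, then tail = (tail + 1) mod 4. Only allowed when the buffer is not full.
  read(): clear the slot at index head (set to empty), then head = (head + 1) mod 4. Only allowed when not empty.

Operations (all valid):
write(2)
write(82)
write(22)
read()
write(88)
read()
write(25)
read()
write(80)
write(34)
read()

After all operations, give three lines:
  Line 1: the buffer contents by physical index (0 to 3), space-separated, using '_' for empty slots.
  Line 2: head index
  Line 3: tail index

write(2): buf=[2 _ _ _], head=0, tail=1, size=1
write(82): buf=[2 82 _ _], head=0, tail=2, size=2
write(22): buf=[2 82 22 _], head=0, tail=3, size=3
read(): buf=[_ 82 22 _], head=1, tail=3, size=2
write(88): buf=[_ 82 22 88], head=1, tail=0, size=3
read(): buf=[_ _ 22 88], head=2, tail=0, size=2
write(25): buf=[25 _ 22 88], head=2, tail=1, size=3
read(): buf=[25 _ _ 88], head=3, tail=1, size=2
write(80): buf=[25 80 _ 88], head=3, tail=2, size=3
write(34): buf=[25 80 34 88], head=3, tail=3, size=4
read(): buf=[25 80 34 _], head=0, tail=3, size=3

Answer: 25 80 34 _
0
3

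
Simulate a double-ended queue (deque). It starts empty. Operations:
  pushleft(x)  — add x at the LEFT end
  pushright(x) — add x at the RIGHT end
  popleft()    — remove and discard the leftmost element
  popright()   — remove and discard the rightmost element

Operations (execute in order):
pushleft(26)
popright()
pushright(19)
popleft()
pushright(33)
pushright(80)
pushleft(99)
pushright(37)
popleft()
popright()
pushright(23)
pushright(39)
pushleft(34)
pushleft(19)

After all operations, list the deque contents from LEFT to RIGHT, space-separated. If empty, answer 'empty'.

pushleft(26): [26]
popright(): []
pushright(19): [19]
popleft(): []
pushright(33): [33]
pushright(80): [33, 80]
pushleft(99): [99, 33, 80]
pushright(37): [99, 33, 80, 37]
popleft(): [33, 80, 37]
popright(): [33, 80]
pushright(23): [33, 80, 23]
pushright(39): [33, 80, 23, 39]
pushleft(34): [34, 33, 80, 23, 39]
pushleft(19): [19, 34, 33, 80, 23, 39]

Answer: 19 34 33 80 23 39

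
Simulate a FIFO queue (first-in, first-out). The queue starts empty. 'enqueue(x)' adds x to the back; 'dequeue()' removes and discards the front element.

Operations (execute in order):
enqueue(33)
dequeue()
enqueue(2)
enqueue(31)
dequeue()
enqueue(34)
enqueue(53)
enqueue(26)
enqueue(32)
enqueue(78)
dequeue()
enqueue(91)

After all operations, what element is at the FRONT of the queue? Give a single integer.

Answer: 34

Derivation:
enqueue(33): queue = [33]
dequeue(): queue = []
enqueue(2): queue = [2]
enqueue(31): queue = [2, 31]
dequeue(): queue = [31]
enqueue(34): queue = [31, 34]
enqueue(53): queue = [31, 34, 53]
enqueue(26): queue = [31, 34, 53, 26]
enqueue(32): queue = [31, 34, 53, 26, 32]
enqueue(78): queue = [31, 34, 53, 26, 32, 78]
dequeue(): queue = [34, 53, 26, 32, 78]
enqueue(91): queue = [34, 53, 26, 32, 78, 91]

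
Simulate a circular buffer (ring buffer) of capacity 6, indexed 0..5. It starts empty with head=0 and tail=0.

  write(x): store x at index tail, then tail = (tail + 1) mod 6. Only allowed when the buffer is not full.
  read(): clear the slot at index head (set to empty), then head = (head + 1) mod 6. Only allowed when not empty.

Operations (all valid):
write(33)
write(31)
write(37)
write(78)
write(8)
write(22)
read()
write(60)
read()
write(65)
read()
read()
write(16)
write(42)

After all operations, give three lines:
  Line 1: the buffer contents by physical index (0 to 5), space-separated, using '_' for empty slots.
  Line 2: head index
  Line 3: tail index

Answer: 60 65 16 42 8 22
4
4

Derivation:
write(33): buf=[33 _ _ _ _ _], head=0, tail=1, size=1
write(31): buf=[33 31 _ _ _ _], head=0, tail=2, size=2
write(37): buf=[33 31 37 _ _ _], head=0, tail=3, size=3
write(78): buf=[33 31 37 78 _ _], head=0, tail=4, size=4
write(8): buf=[33 31 37 78 8 _], head=0, tail=5, size=5
write(22): buf=[33 31 37 78 8 22], head=0, tail=0, size=6
read(): buf=[_ 31 37 78 8 22], head=1, tail=0, size=5
write(60): buf=[60 31 37 78 8 22], head=1, tail=1, size=6
read(): buf=[60 _ 37 78 8 22], head=2, tail=1, size=5
write(65): buf=[60 65 37 78 8 22], head=2, tail=2, size=6
read(): buf=[60 65 _ 78 8 22], head=3, tail=2, size=5
read(): buf=[60 65 _ _ 8 22], head=4, tail=2, size=4
write(16): buf=[60 65 16 _ 8 22], head=4, tail=3, size=5
write(42): buf=[60 65 16 42 8 22], head=4, tail=4, size=6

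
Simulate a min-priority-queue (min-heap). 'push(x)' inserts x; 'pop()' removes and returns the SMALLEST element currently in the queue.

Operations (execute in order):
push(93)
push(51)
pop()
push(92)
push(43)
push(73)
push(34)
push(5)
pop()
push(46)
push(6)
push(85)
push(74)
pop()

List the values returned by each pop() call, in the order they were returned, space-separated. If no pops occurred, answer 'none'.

push(93): heap contents = [93]
push(51): heap contents = [51, 93]
pop() → 51: heap contents = [93]
push(92): heap contents = [92, 93]
push(43): heap contents = [43, 92, 93]
push(73): heap contents = [43, 73, 92, 93]
push(34): heap contents = [34, 43, 73, 92, 93]
push(5): heap contents = [5, 34, 43, 73, 92, 93]
pop() → 5: heap contents = [34, 43, 73, 92, 93]
push(46): heap contents = [34, 43, 46, 73, 92, 93]
push(6): heap contents = [6, 34, 43, 46, 73, 92, 93]
push(85): heap contents = [6, 34, 43, 46, 73, 85, 92, 93]
push(74): heap contents = [6, 34, 43, 46, 73, 74, 85, 92, 93]
pop() → 6: heap contents = [34, 43, 46, 73, 74, 85, 92, 93]

Answer: 51 5 6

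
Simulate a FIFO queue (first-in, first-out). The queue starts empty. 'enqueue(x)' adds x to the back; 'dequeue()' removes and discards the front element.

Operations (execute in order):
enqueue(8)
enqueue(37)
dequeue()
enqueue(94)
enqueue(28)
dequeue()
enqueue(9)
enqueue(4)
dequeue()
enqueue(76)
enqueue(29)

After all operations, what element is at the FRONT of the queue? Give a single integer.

enqueue(8): queue = [8]
enqueue(37): queue = [8, 37]
dequeue(): queue = [37]
enqueue(94): queue = [37, 94]
enqueue(28): queue = [37, 94, 28]
dequeue(): queue = [94, 28]
enqueue(9): queue = [94, 28, 9]
enqueue(4): queue = [94, 28, 9, 4]
dequeue(): queue = [28, 9, 4]
enqueue(76): queue = [28, 9, 4, 76]
enqueue(29): queue = [28, 9, 4, 76, 29]

Answer: 28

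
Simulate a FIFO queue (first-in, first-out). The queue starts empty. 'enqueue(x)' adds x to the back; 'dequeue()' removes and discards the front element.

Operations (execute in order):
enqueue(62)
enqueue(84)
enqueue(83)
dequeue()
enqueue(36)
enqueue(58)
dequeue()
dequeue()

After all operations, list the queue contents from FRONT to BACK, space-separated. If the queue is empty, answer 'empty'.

enqueue(62): [62]
enqueue(84): [62, 84]
enqueue(83): [62, 84, 83]
dequeue(): [84, 83]
enqueue(36): [84, 83, 36]
enqueue(58): [84, 83, 36, 58]
dequeue(): [83, 36, 58]
dequeue(): [36, 58]

Answer: 36 58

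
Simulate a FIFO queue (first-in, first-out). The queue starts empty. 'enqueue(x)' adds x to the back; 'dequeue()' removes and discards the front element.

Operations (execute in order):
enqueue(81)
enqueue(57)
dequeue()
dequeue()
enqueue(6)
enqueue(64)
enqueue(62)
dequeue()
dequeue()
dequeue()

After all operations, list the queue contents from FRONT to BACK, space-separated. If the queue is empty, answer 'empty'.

Answer: empty

Derivation:
enqueue(81): [81]
enqueue(57): [81, 57]
dequeue(): [57]
dequeue(): []
enqueue(6): [6]
enqueue(64): [6, 64]
enqueue(62): [6, 64, 62]
dequeue(): [64, 62]
dequeue(): [62]
dequeue(): []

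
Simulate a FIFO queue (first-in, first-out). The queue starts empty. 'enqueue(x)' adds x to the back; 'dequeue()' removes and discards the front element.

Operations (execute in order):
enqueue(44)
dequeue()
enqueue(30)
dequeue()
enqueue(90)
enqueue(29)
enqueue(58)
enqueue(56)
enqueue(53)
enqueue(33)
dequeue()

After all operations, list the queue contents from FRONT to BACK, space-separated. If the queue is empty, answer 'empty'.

Answer: 29 58 56 53 33

Derivation:
enqueue(44): [44]
dequeue(): []
enqueue(30): [30]
dequeue(): []
enqueue(90): [90]
enqueue(29): [90, 29]
enqueue(58): [90, 29, 58]
enqueue(56): [90, 29, 58, 56]
enqueue(53): [90, 29, 58, 56, 53]
enqueue(33): [90, 29, 58, 56, 53, 33]
dequeue(): [29, 58, 56, 53, 33]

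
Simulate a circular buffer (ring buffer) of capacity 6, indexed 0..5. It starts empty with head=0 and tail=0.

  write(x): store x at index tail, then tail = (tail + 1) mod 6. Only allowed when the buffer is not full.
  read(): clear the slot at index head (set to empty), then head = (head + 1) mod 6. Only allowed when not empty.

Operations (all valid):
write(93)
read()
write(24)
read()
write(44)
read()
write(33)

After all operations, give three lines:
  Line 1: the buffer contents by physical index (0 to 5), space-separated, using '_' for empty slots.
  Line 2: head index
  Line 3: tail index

Answer: _ _ _ 33 _ _
3
4

Derivation:
write(93): buf=[93 _ _ _ _ _], head=0, tail=1, size=1
read(): buf=[_ _ _ _ _ _], head=1, tail=1, size=0
write(24): buf=[_ 24 _ _ _ _], head=1, tail=2, size=1
read(): buf=[_ _ _ _ _ _], head=2, tail=2, size=0
write(44): buf=[_ _ 44 _ _ _], head=2, tail=3, size=1
read(): buf=[_ _ _ _ _ _], head=3, tail=3, size=0
write(33): buf=[_ _ _ 33 _ _], head=3, tail=4, size=1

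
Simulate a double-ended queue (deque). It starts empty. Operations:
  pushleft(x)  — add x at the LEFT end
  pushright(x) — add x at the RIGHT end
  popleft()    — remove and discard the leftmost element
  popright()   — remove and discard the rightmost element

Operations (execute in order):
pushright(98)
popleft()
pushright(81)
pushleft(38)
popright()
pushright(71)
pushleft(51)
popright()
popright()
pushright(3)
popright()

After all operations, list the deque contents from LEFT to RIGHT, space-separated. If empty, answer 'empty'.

Answer: 51

Derivation:
pushright(98): [98]
popleft(): []
pushright(81): [81]
pushleft(38): [38, 81]
popright(): [38]
pushright(71): [38, 71]
pushleft(51): [51, 38, 71]
popright(): [51, 38]
popright(): [51]
pushright(3): [51, 3]
popright(): [51]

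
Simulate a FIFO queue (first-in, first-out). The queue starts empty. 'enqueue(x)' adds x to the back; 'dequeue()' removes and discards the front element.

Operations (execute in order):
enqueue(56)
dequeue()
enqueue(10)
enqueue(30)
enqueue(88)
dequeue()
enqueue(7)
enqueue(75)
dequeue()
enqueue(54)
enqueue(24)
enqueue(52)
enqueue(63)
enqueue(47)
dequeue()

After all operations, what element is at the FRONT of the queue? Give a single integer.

Answer: 7

Derivation:
enqueue(56): queue = [56]
dequeue(): queue = []
enqueue(10): queue = [10]
enqueue(30): queue = [10, 30]
enqueue(88): queue = [10, 30, 88]
dequeue(): queue = [30, 88]
enqueue(7): queue = [30, 88, 7]
enqueue(75): queue = [30, 88, 7, 75]
dequeue(): queue = [88, 7, 75]
enqueue(54): queue = [88, 7, 75, 54]
enqueue(24): queue = [88, 7, 75, 54, 24]
enqueue(52): queue = [88, 7, 75, 54, 24, 52]
enqueue(63): queue = [88, 7, 75, 54, 24, 52, 63]
enqueue(47): queue = [88, 7, 75, 54, 24, 52, 63, 47]
dequeue(): queue = [7, 75, 54, 24, 52, 63, 47]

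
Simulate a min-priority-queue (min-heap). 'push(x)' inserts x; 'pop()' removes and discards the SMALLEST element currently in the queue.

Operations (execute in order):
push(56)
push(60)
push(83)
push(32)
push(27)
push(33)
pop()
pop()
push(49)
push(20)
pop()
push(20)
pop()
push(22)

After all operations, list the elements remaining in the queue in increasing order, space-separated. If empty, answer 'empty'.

push(56): heap contents = [56]
push(60): heap contents = [56, 60]
push(83): heap contents = [56, 60, 83]
push(32): heap contents = [32, 56, 60, 83]
push(27): heap contents = [27, 32, 56, 60, 83]
push(33): heap contents = [27, 32, 33, 56, 60, 83]
pop() → 27: heap contents = [32, 33, 56, 60, 83]
pop() → 32: heap contents = [33, 56, 60, 83]
push(49): heap contents = [33, 49, 56, 60, 83]
push(20): heap contents = [20, 33, 49, 56, 60, 83]
pop() → 20: heap contents = [33, 49, 56, 60, 83]
push(20): heap contents = [20, 33, 49, 56, 60, 83]
pop() → 20: heap contents = [33, 49, 56, 60, 83]
push(22): heap contents = [22, 33, 49, 56, 60, 83]

Answer: 22 33 49 56 60 83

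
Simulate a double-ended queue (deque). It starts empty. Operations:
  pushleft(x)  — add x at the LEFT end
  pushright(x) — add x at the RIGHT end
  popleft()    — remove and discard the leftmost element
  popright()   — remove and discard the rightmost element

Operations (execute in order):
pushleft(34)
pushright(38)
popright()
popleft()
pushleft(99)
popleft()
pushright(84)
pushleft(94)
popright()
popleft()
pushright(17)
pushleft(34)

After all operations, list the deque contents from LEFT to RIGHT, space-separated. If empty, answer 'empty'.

Answer: 34 17

Derivation:
pushleft(34): [34]
pushright(38): [34, 38]
popright(): [34]
popleft(): []
pushleft(99): [99]
popleft(): []
pushright(84): [84]
pushleft(94): [94, 84]
popright(): [94]
popleft(): []
pushright(17): [17]
pushleft(34): [34, 17]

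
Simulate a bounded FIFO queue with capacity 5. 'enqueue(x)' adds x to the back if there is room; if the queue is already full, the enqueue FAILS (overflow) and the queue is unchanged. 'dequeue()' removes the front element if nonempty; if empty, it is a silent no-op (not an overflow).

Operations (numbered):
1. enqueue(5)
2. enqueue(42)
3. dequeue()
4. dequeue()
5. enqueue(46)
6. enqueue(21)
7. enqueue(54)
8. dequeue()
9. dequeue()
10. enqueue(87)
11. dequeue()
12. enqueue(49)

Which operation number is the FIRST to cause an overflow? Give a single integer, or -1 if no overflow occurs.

Answer: -1

Derivation:
1. enqueue(5): size=1
2. enqueue(42): size=2
3. dequeue(): size=1
4. dequeue(): size=0
5. enqueue(46): size=1
6. enqueue(21): size=2
7. enqueue(54): size=3
8. dequeue(): size=2
9. dequeue(): size=1
10. enqueue(87): size=2
11. dequeue(): size=1
12. enqueue(49): size=2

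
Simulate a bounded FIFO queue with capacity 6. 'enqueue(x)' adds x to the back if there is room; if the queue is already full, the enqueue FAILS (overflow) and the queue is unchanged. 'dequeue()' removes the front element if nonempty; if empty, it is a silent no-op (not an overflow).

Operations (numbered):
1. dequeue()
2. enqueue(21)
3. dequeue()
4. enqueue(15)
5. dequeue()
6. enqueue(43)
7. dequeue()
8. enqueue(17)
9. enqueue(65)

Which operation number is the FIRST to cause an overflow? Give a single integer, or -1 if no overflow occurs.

1. dequeue(): empty, no-op, size=0
2. enqueue(21): size=1
3. dequeue(): size=0
4. enqueue(15): size=1
5. dequeue(): size=0
6. enqueue(43): size=1
7. dequeue(): size=0
8. enqueue(17): size=1
9. enqueue(65): size=2

Answer: -1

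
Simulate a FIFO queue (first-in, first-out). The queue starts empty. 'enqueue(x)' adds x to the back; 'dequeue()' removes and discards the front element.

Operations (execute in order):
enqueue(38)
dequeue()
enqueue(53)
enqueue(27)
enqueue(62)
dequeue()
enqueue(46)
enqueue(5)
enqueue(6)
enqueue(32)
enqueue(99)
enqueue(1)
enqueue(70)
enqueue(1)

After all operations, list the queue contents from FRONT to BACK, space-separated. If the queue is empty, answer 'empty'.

Answer: 27 62 46 5 6 32 99 1 70 1

Derivation:
enqueue(38): [38]
dequeue(): []
enqueue(53): [53]
enqueue(27): [53, 27]
enqueue(62): [53, 27, 62]
dequeue(): [27, 62]
enqueue(46): [27, 62, 46]
enqueue(5): [27, 62, 46, 5]
enqueue(6): [27, 62, 46, 5, 6]
enqueue(32): [27, 62, 46, 5, 6, 32]
enqueue(99): [27, 62, 46, 5, 6, 32, 99]
enqueue(1): [27, 62, 46, 5, 6, 32, 99, 1]
enqueue(70): [27, 62, 46, 5, 6, 32, 99, 1, 70]
enqueue(1): [27, 62, 46, 5, 6, 32, 99, 1, 70, 1]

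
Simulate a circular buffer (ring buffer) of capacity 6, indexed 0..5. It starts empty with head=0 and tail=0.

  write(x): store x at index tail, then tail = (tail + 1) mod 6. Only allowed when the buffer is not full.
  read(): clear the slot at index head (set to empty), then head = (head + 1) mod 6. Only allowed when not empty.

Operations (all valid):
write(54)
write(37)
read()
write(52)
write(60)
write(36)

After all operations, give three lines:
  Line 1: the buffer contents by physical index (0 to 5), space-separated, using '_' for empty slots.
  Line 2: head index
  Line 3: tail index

write(54): buf=[54 _ _ _ _ _], head=0, tail=1, size=1
write(37): buf=[54 37 _ _ _ _], head=0, tail=2, size=2
read(): buf=[_ 37 _ _ _ _], head=1, tail=2, size=1
write(52): buf=[_ 37 52 _ _ _], head=1, tail=3, size=2
write(60): buf=[_ 37 52 60 _ _], head=1, tail=4, size=3
write(36): buf=[_ 37 52 60 36 _], head=1, tail=5, size=4

Answer: _ 37 52 60 36 _
1
5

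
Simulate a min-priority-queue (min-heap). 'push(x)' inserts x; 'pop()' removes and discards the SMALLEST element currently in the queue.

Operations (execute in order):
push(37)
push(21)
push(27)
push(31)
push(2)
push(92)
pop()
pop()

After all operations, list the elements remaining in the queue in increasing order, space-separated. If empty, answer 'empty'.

Answer: 27 31 37 92

Derivation:
push(37): heap contents = [37]
push(21): heap contents = [21, 37]
push(27): heap contents = [21, 27, 37]
push(31): heap contents = [21, 27, 31, 37]
push(2): heap contents = [2, 21, 27, 31, 37]
push(92): heap contents = [2, 21, 27, 31, 37, 92]
pop() → 2: heap contents = [21, 27, 31, 37, 92]
pop() → 21: heap contents = [27, 31, 37, 92]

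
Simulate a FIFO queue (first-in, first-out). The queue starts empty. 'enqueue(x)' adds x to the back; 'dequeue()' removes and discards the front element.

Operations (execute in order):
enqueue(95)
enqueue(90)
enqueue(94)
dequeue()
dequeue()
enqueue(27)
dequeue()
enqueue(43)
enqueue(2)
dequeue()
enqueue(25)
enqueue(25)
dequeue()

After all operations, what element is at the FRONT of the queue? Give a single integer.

enqueue(95): queue = [95]
enqueue(90): queue = [95, 90]
enqueue(94): queue = [95, 90, 94]
dequeue(): queue = [90, 94]
dequeue(): queue = [94]
enqueue(27): queue = [94, 27]
dequeue(): queue = [27]
enqueue(43): queue = [27, 43]
enqueue(2): queue = [27, 43, 2]
dequeue(): queue = [43, 2]
enqueue(25): queue = [43, 2, 25]
enqueue(25): queue = [43, 2, 25, 25]
dequeue(): queue = [2, 25, 25]

Answer: 2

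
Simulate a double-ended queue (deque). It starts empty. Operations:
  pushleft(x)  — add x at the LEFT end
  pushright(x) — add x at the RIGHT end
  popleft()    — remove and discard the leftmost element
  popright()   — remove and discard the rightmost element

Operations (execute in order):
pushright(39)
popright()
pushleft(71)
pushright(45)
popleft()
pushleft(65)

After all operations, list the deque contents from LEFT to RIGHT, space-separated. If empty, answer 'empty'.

Answer: 65 45

Derivation:
pushright(39): [39]
popright(): []
pushleft(71): [71]
pushright(45): [71, 45]
popleft(): [45]
pushleft(65): [65, 45]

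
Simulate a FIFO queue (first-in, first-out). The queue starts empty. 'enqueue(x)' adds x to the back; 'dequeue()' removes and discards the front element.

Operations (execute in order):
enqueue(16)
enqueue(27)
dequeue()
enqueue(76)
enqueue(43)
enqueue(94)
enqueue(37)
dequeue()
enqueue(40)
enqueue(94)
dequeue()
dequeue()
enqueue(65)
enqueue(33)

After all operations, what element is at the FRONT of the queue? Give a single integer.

Answer: 94

Derivation:
enqueue(16): queue = [16]
enqueue(27): queue = [16, 27]
dequeue(): queue = [27]
enqueue(76): queue = [27, 76]
enqueue(43): queue = [27, 76, 43]
enqueue(94): queue = [27, 76, 43, 94]
enqueue(37): queue = [27, 76, 43, 94, 37]
dequeue(): queue = [76, 43, 94, 37]
enqueue(40): queue = [76, 43, 94, 37, 40]
enqueue(94): queue = [76, 43, 94, 37, 40, 94]
dequeue(): queue = [43, 94, 37, 40, 94]
dequeue(): queue = [94, 37, 40, 94]
enqueue(65): queue = [94, 37, 40, 94, 65]
enqueue(33): queue = [94, 37, 40, 94, 65, 33]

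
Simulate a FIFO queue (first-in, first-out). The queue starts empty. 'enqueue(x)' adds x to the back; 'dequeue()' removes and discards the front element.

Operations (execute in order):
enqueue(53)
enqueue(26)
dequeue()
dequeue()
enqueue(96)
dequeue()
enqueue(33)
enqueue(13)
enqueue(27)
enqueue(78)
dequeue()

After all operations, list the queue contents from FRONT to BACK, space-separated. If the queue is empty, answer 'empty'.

enqueue(53): [53]
enqueue(26): [53, 26]
dequeue(): [26]
dequeue(): []
enqueue(96): [96]
dequeue(): []
enqueue(33): [33]
enqueue(13): [33, 13]
enqueue(27): [33, 13, 27]
enqueue(78): [33, 13, 27, 78]
dequeue(): [13, 27, 78]

Answer: 13 27 78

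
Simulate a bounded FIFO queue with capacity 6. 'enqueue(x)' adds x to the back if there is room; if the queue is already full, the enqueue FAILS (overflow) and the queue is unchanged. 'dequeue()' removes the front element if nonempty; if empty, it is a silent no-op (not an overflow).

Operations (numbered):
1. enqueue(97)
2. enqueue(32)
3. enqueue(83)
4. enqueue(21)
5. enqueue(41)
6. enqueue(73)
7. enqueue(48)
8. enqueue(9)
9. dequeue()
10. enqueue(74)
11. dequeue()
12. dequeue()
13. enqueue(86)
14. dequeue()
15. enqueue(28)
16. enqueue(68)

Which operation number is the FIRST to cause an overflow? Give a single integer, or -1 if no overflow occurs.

Answer: 7

Derivation:
1. enqueue(97): size=1
2. enqueue(32): size=2
3. enqueue(83): size=3
4. enqueue(21): size=4
5. enqueue(41): size=5
6. enqueue(73): size=6
7. enqueue(48): size=6=cap → OVERFLOW (fail)
8. enqueue(9): size=6=cap → OVERFLOW (fail)
9. dequeue(): size=5
10. enqueue(74): size=6
11. dequeue(): size=5
12. dequeue(): size=4
13. enqueue(86): size=5
14. dequeue(): size=4
15. enqueue(28): size=5
16. enqueue(68): size=6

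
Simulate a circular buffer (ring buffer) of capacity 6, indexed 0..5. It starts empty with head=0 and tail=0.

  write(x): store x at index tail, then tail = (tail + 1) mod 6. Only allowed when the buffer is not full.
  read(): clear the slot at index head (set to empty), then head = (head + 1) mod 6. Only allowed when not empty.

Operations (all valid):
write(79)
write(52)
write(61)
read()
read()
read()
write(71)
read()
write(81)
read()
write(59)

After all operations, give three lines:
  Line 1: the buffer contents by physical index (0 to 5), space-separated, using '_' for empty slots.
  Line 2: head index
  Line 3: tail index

Answer: _ _ _ _ _ 59
5
0

Derivation:
write(79): buf=[79 _ _ _ _ _], head=0, tail=1, size=1
write(52): buf=[79 52 _ _ _ _], head=0, tail=2, size=2
write(61): buf=[79 52 61 _ _ _], head=0, tail=3, size=3
read(): buf=[_ 52 61 _ _ _], head=1, tail=3, size=2
read(): buf=[_ _ 61 _ _ _], head=2, tail=3, size=1
read(): buf=[_ _ _ _ _ _], head=3, tail=3, size=0
write(71): buf=[_ _ _ 71 _ _], head=3, tail=4, size=1
read(): buf=[_ _ _ _ _ _], head=4, tail=4, size=0
write(81): buf=[_ _ _ _ 81 _], head=4, tail=5, size=1
read(): buf=[_ _ _ _ _ _], head=5, tail=5, size=0
write(59): buf=[_ _ _ _ _ 59], head=5, tail=0, size=1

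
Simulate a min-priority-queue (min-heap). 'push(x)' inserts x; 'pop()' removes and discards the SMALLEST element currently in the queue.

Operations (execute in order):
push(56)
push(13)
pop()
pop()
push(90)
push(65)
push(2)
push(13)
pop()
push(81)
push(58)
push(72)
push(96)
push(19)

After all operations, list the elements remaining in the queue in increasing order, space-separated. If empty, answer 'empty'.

Answer: 13 19 58 65 72 81 90 96

Derivation:
push(56): heap contents = [56]
push(13): heap contents = [13, 56]
pop() → 13: heap contents = [56]
pop() → 56: heap contents = []
push(90): heap contents = [90]
push(65): heap contents = [65, 90]
push(2): heap contents = [2, 65, 90]
push(13): heap contents = [2, 13, 65, 90]
pop() → 2: heap contents = [13, 65, 90]
push(81): heap contents = [13, 65, 81, 90]
push(58): heap contents = [13, 58, 65, 81, 90]
push(72): heap contents = [13, 58, 65, 72, 81, 90]
push(96): heap contents = [13, 58, 65, 72, 81, 90, 96]
push(19): heap contents = [13, 19, 58, 65, 72, 81, 90, 96]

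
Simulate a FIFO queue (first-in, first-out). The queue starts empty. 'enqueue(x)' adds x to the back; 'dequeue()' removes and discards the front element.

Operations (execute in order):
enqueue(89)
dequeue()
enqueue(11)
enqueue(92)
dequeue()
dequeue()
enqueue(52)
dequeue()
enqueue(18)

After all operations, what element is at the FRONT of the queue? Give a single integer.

Answer: 18

Derivation:
enqueue(89): queue = [89]
dequeue(): queue = []
enqueue(11): queue = [11]
enqueue(92): queue = [11, 92]
dequeue(): queue = [92]
dequeue(): queue = []
enqueue(52): queue = [52]
dequeue(): queue = []
enqueue(18): queue = [18]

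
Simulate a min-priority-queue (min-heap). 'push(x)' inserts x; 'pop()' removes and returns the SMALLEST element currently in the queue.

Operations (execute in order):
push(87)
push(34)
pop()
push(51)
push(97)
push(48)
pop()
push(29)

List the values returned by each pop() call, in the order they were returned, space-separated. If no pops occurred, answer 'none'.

Answer: 34 48

Derivation:
push(87): heap contents = [87]
push(34): heap contents = [34, 87]
pop() → 34: heap contents = [87]
push(51): heap contents = [51, 87]
push(97): heap contents = [51, 87, 97]
push(48): heap contents = [48, 51, 87, 97]
pop() → 48: heap contents = [51, 87, 97]
push(29): heap contents = [29, 51, 87, 97]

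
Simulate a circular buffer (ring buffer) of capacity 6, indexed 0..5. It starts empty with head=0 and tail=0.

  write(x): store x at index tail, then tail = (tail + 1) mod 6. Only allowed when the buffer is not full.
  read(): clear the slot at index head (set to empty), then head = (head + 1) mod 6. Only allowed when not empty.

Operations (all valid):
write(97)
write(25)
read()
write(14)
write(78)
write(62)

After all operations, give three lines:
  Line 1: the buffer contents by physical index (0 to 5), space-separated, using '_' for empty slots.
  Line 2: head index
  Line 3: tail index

Answer: _ 25 14 78 62 _
1
5

Derivation:
write(97): buf=[97 _ _ _ _ _], head=0, tail=1, size=1
write(25): buf=[97 25 _ _ _ _], head=0, tail=2, size=2
read(): buf=[_ 25 _ _ _ _], head=1, tail=2, size=1
write(14): buf=[_ 25 14 _ _ _], head=1, tail=3, size=2
write(78): buf=[_ 25 14 78 _ _], head=1, tail=4, size=3
write(62): buf=[_ 25 14 78 62 _], head=1, tail=5, size=4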